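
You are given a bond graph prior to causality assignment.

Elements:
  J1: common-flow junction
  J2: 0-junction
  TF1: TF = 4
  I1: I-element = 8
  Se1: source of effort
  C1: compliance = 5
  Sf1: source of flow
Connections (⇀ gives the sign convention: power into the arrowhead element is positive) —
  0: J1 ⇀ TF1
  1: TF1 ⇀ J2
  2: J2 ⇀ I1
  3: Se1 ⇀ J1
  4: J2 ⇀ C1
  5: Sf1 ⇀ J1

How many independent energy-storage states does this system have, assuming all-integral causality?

2  (C1, I1 all integral)

bond 3 stroke→J1  (Se1 fixes effort; stroke away)
bond 5 stroke→Sf1  (source Sf1 imposes f)
bond 0 stroke→J1  (common-f at J1 fixed by 5)
bond 1 stroke→TF1  (TF1: transformer flips bond 0)
bond 2 stroke→I1  (prefer integral on I1)
bond 4 stroke→J2  (J2: last free bond brings effort in)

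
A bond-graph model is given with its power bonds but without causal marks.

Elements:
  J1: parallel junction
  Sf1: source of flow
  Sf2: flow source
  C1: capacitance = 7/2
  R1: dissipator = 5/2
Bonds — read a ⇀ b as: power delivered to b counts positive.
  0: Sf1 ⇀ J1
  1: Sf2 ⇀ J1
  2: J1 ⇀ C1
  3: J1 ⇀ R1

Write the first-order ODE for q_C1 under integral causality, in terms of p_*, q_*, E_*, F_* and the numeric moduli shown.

dq_C1/dt = F_Sf1 + F_Sf2 - 4*q_C1/35

#0 stroke→Sf1  (source Sf1 imposes f)
#1 stroke→Sf2  (Sf2 fixes flow; stroke at Sf2)
#2 stroke→J1  (C1 integral (e out))
#3 stroke→R1  (J1 effort already set via bond 2)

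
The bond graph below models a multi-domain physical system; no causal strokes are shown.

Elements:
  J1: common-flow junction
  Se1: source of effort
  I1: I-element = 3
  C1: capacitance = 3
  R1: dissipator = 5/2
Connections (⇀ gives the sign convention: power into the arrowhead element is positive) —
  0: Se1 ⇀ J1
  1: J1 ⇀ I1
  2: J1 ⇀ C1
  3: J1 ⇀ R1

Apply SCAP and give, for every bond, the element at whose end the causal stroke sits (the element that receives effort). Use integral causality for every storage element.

β0 |J1  (source Se1 imposes e)
β1 |I1  (prefer integral on I1)
β2 |J1  (J1: bond 1 brought flow, rest push out)
β3 |J1  (J1: bond 1 brought flow, rest push out)

β0 stroke at J1
β1 stroke at I1
β2 stroke at J1
β3 stroke at J1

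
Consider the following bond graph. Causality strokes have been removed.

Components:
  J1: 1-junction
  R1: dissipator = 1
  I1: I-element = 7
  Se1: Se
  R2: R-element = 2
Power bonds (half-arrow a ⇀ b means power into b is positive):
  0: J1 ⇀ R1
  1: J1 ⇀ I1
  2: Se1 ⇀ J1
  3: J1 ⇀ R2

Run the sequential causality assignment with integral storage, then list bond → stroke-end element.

bond 0 stroke at J1
bond 1 stroke at I1
bond 2 stroke at J1
bond 3 stroke at J1

#2 stroke→J1  (Se1 (Se) sets effort on bond)
#1 stroke→I1  (prefer integral on I1)
#0 stroke→J1  (common-f at J1 fixed by 1)
#3 stroke→J1  (common-f at J1 fixed by 1)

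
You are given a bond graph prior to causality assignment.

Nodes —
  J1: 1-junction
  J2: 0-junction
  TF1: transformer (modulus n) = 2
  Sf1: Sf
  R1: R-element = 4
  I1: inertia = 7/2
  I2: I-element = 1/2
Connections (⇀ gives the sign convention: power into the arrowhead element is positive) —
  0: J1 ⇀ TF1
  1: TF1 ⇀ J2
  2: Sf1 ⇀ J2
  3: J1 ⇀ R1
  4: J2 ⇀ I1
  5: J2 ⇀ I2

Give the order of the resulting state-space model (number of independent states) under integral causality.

bond 2 stroke→Sf1  (source Sf1 imposes f)
bond 4 stroke→I1  (I1 outputs flow p/I1)
bond 5 stroke→I2  (I2 integral (f out))
bond 1 stroke→J2  (J2 needs exactly one e-in)
bond 0 stroke→TF1  (through TF1, causality passes straight; one stroke at TF1)
bond 3 stroke→J1  (J1: bond 0 brought flow, rest push out)

2  (I1, I2 all integral)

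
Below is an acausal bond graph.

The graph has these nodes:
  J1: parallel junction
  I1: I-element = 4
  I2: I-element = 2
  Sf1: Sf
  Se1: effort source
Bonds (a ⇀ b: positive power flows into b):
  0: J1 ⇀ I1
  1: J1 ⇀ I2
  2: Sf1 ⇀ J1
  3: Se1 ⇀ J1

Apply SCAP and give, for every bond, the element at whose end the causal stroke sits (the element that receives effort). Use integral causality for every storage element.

bond 0 stroke at I1
bond 1 stroke at I2
bond 2 stroke at Sf1
bond 3 stroke at J1

b2 stroke→Sf1  (source Sf1 imposes f)
b3 stroke→J1  (source Se1 imposes e)
b0 stroke→I1  (J1: bond 3 brought effort, rest push out)
b1 stroke→I2  (common-e at J1 fixed by 3)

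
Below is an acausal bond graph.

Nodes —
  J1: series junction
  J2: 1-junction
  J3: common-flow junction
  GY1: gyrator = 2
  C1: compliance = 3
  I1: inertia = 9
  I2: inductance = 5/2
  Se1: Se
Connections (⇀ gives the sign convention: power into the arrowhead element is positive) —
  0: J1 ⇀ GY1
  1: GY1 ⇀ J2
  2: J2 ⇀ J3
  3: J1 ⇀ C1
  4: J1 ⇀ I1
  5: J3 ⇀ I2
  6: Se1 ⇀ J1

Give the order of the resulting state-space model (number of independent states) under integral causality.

#6 stroke at J1  (Se1 fixes effort; stroke away)
#3 stroke at J1  (C1 integral (e out))
#4 stroke at I1  (I1 integral (f out))
#0 stroke at J1  (common-f at J1 fixed by 4)
#1 stroke at J2  (GY1: gyrator matches bond 0)
#2 stroke at J3  (J2 needs exactly one f-in)
#5 stroke at I2  (J3 needs exactly one f-in)

3  (C1, I1, I2 all integral)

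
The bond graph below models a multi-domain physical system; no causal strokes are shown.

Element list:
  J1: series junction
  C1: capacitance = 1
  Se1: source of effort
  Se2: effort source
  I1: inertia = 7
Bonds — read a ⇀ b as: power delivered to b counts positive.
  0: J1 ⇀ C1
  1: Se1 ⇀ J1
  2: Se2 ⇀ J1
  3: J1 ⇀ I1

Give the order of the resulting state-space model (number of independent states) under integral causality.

b1 →J1  (Se1: effort source, stroke at far end)
b2 →J1  (source Se2 imposes e)
b0 →J1  (C1 integral (e out))
b3 →I1  (closing 1-jn rule on J1)

2  (C1, I1 all integral)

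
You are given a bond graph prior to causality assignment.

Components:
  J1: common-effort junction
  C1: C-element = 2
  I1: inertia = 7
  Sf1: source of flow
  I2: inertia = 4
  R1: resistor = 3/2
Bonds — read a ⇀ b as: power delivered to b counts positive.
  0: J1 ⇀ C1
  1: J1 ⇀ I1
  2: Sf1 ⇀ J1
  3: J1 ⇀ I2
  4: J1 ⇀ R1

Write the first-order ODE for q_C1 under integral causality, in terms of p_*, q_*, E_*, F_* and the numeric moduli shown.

b2 |Sf1  (Sf1: flow source, stroke at near end)
b0 |J1  (C1 outputs effort q/C1)
b1 |I1  (0-jn J1 has e-setter on 0)
b3 |I2  (J1 effort already set via bond 0)
b4 |R1  (J1 effort already set via bond 0)

dq_C1/dt = F_Sf1 - p_I1/7 - p_I2/4 - q_C1/3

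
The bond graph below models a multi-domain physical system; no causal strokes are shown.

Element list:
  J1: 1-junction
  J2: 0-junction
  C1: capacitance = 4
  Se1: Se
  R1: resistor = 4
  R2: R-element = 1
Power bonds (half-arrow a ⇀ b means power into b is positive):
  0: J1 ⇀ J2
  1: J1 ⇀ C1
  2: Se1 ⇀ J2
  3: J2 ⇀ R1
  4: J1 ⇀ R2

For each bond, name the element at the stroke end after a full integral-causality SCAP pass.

bond 0 |J1
bond 1 |J1
bond 2 |J2
bond 3 |R1
bond 4 |R2

bond 2 stroke at J2  (source Se1 imposes e)
bond 0 stroke at J1  (0-jn J2 has e-setter on 2)
bond 3 stroke at R1  (J2 effort already set via bond 2)
bond 1 stroke at J1  (C1 integral (e out))
bond 4 stroke at R2  (only one flow-in slot at J1)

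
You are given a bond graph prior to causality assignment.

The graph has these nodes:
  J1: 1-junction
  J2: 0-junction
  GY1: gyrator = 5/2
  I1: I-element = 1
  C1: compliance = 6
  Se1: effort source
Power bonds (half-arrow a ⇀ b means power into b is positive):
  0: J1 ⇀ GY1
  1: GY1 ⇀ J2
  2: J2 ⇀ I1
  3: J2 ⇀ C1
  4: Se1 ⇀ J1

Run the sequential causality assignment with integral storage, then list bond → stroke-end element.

β0 stroke at GY1
β1 stroke at GY1
β2 stroke at I1
β3 stroke at J2
β4 stroke at J1

#4 |J1  (Se1: effort source, stroke at far end)
#0 |GY1  (only one flow-in slot at J1)
#1 |GY1  (GY GY1: same side as bond 0)
#2 |I1  (I1: I, integral causality)
#3 |J2  (J2 needs exactly one e-in)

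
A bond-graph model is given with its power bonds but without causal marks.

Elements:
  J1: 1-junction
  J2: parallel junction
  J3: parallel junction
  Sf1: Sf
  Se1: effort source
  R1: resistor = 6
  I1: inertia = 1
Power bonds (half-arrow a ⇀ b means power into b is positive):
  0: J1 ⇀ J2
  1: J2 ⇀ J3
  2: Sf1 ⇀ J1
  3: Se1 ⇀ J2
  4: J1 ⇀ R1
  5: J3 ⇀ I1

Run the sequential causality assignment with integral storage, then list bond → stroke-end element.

bond 2 stroke→Sf1  (Sf1: flow source, stroke at near end)
bond 3 stroke→J2  (Se1 fixes effort; stroke away)
bond 0 stroke→J1  (J1: bond 2 brought flow, rest push out)
bond 4 stroke→J1  (1-jn J1 has f-setter on 2)
bond 1 stroke→J3  (common-e at J2 fixed by 3)
bond 5 stroke→I1  (J3 effort already set via bond 1)

#0 →J1
#1 →J3
#2 →Sf1
#3 →J2
#4 →J1
#5 →I1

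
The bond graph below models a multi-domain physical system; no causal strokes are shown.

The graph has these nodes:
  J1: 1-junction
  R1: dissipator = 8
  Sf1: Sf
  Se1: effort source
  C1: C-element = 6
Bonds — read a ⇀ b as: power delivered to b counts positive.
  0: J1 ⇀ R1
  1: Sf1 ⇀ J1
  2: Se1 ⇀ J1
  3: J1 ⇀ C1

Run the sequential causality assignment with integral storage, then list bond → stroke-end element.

b1 stroke→Sf1  (Sf1 (Sf) sets flow on bond)
b2 stroke→J1  (Se1 fixes effort; stroke away)
b0 stroke→J1  (common-f at J1 fixed by 1)
b3 stroke→J1  (1-jn J1 has f-setter on 1)

b0 stroke→J1
b1 stroke→Sf1
b2 stroke→J1
b3 stroke→J1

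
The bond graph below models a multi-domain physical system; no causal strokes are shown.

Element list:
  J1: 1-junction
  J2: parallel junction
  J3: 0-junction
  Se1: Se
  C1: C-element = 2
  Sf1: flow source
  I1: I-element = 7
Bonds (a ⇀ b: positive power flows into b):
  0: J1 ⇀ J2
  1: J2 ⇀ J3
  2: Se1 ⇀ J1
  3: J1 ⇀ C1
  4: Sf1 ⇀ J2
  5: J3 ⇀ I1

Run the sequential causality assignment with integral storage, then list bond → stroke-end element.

b2 |J1  (source Se1 imposes e)
b4 |Sf1  (Sf1 (Sf) sets flow on bond)
b3 |J1  (C1: C, integral causality)
b0 |J2  (only one flow-in slot at J1)
b1 |J3  (common-e at J2 fixed by 0)
b5 |I1  (J3 effort already set via bond 1)

b0 →J2
b1 →J3
b2 →J1
b3 →J1
b4 →Sf1
b5 →I1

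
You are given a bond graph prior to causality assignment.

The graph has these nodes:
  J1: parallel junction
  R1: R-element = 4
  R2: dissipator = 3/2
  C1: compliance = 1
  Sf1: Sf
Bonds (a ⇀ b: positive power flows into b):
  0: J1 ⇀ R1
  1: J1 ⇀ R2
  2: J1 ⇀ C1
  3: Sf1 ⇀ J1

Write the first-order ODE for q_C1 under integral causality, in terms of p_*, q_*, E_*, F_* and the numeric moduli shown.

dq_C1/dt = F_Sf1 - 11*q_C1/12

b3 stroke at Sf1  (source Sf1 imposes f)
b2 stroke at J1  (C1: C, integral causality)
b0 stroke at R1  (0-jn J1 has e-setter on 2)
b1 stroke at R2  (J1: bond 2 brought effort, rest push out)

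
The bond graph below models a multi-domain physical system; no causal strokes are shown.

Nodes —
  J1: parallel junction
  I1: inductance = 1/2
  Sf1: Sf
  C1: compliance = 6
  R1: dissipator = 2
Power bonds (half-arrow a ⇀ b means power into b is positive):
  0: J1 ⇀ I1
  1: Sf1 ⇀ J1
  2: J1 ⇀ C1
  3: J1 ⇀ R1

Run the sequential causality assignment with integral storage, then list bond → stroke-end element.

#1 stroke→Sf1  (Sf1 fixes flow; stroke at Sf1)
#0 stroke→I1  (I1 outputs flow p/I1)
#2 stroke→J1  (C1 integral (e out))
#3 stroke→R1  (0-jn J1 has e-setter on 2)

b0 →I1
b1 →Sf1
b2 →J1
b3 →R1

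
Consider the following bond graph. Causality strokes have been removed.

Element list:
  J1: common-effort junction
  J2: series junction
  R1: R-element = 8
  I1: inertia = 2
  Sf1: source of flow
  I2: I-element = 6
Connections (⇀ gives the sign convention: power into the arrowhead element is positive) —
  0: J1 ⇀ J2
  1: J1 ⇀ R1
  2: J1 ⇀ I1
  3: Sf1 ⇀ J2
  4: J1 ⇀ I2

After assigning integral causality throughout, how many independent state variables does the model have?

β3 →Sf1  (Sf1 fixes flow; stroke at Sf1)
β0 →J2  (J2 flow already set via bond 3)
β2 →I1  (I1 integral (f out))
β4 →I2  (I2 outputs flow p/I2)
β1 →J1  (J1: last free bond brings effort in)

2  (I1, I2 all integral)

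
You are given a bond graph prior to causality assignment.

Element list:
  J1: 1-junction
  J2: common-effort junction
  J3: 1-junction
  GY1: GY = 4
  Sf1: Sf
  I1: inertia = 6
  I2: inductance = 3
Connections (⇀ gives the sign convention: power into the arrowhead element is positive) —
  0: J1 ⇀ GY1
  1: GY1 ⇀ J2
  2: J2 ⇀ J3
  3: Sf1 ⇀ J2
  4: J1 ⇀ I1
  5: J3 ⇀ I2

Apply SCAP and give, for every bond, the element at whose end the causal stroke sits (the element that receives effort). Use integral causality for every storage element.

bond 3 stroke→Sf1  (Sf1 (Sf) sets flow on bond)
bond 4 stroke→I1  (prefer integral on I1)
bond 0 stroke→J1  (1-jn J1 has f-setter on 4)
bond 1 stroke→J2  (GY1 both-in/both-out from 0)
bond 2 stroke→J3  (common-e at J2 fixed by 1)
bond 5 stroke→I2  (J3: last free bond brings flow in)

β0 stroke at J1
β1 stroke at J2
β2 stroke at J3
β3 stroke at Sf1
β4 stroke at I1
β5 stroke at I2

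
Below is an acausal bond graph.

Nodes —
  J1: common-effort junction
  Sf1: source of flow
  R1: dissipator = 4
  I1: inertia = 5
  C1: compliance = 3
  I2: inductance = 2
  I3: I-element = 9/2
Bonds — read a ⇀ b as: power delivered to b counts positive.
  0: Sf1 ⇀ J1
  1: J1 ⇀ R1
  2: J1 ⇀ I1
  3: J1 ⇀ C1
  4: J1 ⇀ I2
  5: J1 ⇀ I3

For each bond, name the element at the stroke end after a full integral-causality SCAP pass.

b0 |Sf1  (Sf1 fixes flow; stroke at Sf1)
b2 |I1  (I1 integral (f out))
b3 |J1  (C1: C, integral causality)
b1 |R1  (common-e at J1 fixed by 3)
b4 |I2  (common-e at J1 fixed by 3)
b5 |I3  (J1 effort already set via bond 3)

bond 0 →Sf1
bond 1 →R1
bond 2 →I1
bond 3 →J1
bond 4 →I2
bond 5 →I3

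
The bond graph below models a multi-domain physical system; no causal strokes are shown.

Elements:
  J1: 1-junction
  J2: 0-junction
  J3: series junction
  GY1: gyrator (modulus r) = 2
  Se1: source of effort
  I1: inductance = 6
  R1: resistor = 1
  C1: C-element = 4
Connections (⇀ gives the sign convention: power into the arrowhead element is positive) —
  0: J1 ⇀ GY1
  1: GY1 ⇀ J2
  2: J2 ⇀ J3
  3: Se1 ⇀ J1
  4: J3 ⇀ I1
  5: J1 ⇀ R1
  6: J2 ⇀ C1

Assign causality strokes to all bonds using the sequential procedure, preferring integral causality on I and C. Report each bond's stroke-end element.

b3 →J1  (Se1: effort source, stroke at far end)
b4 →I1  (I1: I, integral causality)
b2 →J3  (common-f at J3 fixed by 4)
b6 →J2  (prefer integral on C1)
b1 →GY1  (0-jn J2 has e-setter on 6)
b0 →GY1  (GY1: gyrator matches bond 1)
b5 →J1  (common-f at J1 fixed by 0)

b0 stroke→GY1
b1 stroke→GY1
b2 stroke→J3
b3 stroke→J1
b4 stroke→I1
b5 stroke→J1
b6 stroke→J2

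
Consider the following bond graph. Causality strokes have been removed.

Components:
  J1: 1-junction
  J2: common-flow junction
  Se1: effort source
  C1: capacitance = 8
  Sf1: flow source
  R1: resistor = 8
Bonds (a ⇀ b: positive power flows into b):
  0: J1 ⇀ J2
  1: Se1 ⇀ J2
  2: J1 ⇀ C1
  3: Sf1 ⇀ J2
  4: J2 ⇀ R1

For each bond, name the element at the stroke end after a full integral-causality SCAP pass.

b0 |J2
b1 |J2
b2 |J1
b3 |Sf1
b4 |J2

β1 |J2  (Se1 fixes effort; stroke away)
β3 |Sf1  (Sf1 fixes flow; stroke at Sf1)
β0 |J2  (1-jn J2 has f-setter on 3)
β4 |J2  (1-jn J2 has f-setter on 3)
β2 |J1  (1-jn J1 has f-setter on 0)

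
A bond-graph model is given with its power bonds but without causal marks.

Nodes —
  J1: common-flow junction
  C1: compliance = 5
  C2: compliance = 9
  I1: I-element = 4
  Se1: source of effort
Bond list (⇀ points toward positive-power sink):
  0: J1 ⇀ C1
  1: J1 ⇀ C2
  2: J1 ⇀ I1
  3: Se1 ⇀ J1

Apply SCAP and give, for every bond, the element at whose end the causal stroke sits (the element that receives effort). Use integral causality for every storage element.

bond 3 |J1  (Se1 (Se) sets effort on bond)
bond 0 |J1  (C1: C, integral causality)
bond 1 |J1  (prefer integral on C2)
bond 2 |I1  (J1 needs exactly one f-in)

#0 →J1
#1 →J1
#2 →I1
#3 →J1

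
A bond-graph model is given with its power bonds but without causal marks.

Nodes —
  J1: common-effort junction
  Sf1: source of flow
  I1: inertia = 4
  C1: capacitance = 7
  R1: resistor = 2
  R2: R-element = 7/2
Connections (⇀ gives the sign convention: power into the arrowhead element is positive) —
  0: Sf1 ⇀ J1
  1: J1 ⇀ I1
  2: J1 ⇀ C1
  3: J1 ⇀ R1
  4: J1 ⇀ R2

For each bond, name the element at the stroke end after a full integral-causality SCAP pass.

#0 stroke→Sf1
#1 stroke→I1
#2 stroke→J1
#3 stroke→R1
#4 stroke→R2

b0 |Sf1  (Sf1: flow source, stroke at near end)
b1 |I1  (I1 integral (f out))
b2 |J1  (C1: C, integral causality)
b3 |R1  (J1: bond 2 brought effort, rest push out)
b4 |R2  (common-e at J1 fixed by 2)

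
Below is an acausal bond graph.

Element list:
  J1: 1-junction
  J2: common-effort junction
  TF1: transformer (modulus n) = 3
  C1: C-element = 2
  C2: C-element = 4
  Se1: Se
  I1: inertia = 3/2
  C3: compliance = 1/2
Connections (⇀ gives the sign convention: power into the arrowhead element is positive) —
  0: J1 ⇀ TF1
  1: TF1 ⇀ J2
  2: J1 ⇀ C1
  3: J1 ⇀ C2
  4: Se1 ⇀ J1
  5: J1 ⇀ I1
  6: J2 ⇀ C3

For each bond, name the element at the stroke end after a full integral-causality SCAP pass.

bond 0 stroke→J1
bond 1 stroke→TF1
bond 2 stroke→J1
bond 3 stroke→J1
bond 4 stroke→J1
bond 5 stroke→I1
bond 6 stroke→J2

bond 4 →J1  (source Se1 imposes e)
bond 2 →J1  (C1 outputs effort q/C1)
bond 3 →J1  (C2 outputs effort q/C2)
bond 5 →I1  (I1: I, integral causality)
bond 0 →J1  (common-f at J1 fixed by 5)
bond 1 →TF1  (TF1: transformer flips bond 0)
bond 6 →J2  (J2: last free bond brings effort in)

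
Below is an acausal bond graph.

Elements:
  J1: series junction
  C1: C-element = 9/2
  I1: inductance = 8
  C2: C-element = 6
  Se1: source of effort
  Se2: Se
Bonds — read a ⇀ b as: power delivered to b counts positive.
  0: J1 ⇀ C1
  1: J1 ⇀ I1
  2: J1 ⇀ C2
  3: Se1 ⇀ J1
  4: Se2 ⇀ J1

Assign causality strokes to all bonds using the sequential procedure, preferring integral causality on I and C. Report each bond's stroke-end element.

β0 stroke→J1
β1 stroke→I1
β2 stroke→J1
β3 stroke→J1
β4 stroke→J1

#3 stroke→J1  (Se1: effort source, stroke at far end)
#4 stroke→J1  (Se2 fixes effort; stroke away)
#0 stroke→J1  (prefer integral on C1)
#1 stroke→I1  (I1 integral (f out))
#2 stroke→J1  (1-jn J1 has f-setter on 1)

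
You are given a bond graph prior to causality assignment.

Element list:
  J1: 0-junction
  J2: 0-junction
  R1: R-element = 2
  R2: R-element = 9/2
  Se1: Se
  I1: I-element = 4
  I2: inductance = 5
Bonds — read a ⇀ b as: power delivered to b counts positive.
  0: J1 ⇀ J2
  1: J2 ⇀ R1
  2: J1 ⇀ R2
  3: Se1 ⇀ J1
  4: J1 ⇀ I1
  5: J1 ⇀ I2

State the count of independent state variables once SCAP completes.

2  (I1, I2 all integral)

#3 stroke at J1  (Se1: effort source, stroke at far end)
#0 stroke at J2  (J1 effort already set via bond 3)
#2 stroke at R2  (common-e at J1 fixed by 3)
#4 stroke at I1  (J1: bond 3 brought effort, rest push out)
#5 stroke at I2  (J1 effort already set via bond 3)
#1 stroke at R1  (J2 effort already set via bond 0)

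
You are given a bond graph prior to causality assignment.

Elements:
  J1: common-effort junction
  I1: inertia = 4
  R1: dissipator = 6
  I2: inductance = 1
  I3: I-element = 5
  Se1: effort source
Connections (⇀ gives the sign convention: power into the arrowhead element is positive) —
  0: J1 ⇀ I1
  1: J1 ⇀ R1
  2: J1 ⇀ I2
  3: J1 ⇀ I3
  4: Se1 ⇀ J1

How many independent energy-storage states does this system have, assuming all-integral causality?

3  (I1, I2, I3 all integral)

#4 |J1  (Se1: effort source, stroke at far end)
#0 |I1  (J1: bond 4 brought effort, rest push out)
#1 |R1  (0-jn J1 has e-setter on 4)
#2 |I2  (0-jn J1 has e-setter on 4)
#3 |I3  (J1: bond 4 brought effort, rest push out)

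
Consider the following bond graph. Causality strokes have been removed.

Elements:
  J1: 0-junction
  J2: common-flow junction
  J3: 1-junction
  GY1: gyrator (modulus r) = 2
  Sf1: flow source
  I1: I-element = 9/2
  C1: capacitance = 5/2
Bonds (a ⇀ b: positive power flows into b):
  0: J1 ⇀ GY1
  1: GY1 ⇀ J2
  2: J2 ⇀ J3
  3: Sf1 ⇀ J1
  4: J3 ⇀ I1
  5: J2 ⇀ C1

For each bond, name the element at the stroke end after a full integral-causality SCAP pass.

b0 |J1
b1 |J2
b2 |J3
b3 |Sf1
b4 |I1
b5 |J2

#3 stroke→Sf1  (source Sf1 imposes f)
#0 stroke→J1  (J1: last free bond brings effort in)
#1 stroke→J2  (GY1: gyrator matches bond 0)
#4 stroke→I1  (I1 integral (f out))
#2 stroke→J3  (J3 flow already set via bond 4)
#5 stroke→J2  (common-f at J2 fixed by 2)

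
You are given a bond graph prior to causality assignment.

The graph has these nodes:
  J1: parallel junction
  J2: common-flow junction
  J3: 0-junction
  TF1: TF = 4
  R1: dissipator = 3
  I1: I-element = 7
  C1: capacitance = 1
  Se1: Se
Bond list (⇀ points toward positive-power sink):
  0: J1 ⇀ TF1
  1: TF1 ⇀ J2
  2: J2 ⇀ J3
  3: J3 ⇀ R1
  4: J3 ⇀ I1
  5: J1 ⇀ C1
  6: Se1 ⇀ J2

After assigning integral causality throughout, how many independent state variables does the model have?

b6 →J2  (Se1: effort source, stroke at far end)
b4 →I1  (I1 outputs flow p/I1)
b5 →J1  (C1 integral (e out))
b0 →TF1  (J1 effort already set via bond 5)
b1 →J2  (TF TF1: opposite of bond 0)
b2 →J3  (only one flow-in slot at J2)
b3 →R1  (J3 effort already set via bond 2)

2  (C1, I1 all integral)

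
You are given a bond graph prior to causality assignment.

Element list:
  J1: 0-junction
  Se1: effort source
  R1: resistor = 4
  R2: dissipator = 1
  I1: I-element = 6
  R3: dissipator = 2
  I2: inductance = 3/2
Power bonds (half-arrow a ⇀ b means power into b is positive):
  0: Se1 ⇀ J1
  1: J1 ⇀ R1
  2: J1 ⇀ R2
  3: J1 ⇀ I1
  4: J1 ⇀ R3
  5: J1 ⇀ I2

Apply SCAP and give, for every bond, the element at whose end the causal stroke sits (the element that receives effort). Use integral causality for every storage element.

bond 0 →J1
bond 1 →R1
bond 2 →R2
bond 3 →I1
bond 4 →R3
bond 5 →I2

#0 →J1  (Se1: effort source, stroke at far end)
#1 →R1  (J1: bond 0 brought effort, rest push out)
#2 →R2  (0-jn J1 has e-setter on 0)
#3 →I1  (J1: bond 0 brought effort, rest push out)
#4 →R3  (J1 effort already set via bond 0)
#5 →I2  (0-jn J1 has e-setter on 0)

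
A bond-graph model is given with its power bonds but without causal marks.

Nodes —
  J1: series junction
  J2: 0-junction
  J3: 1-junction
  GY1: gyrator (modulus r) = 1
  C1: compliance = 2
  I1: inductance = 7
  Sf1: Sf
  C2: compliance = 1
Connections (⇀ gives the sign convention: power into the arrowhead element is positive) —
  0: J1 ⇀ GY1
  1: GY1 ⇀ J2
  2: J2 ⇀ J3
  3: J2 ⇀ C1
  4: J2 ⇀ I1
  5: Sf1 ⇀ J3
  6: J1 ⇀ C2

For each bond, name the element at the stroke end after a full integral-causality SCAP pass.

β5 stroke at Sf1  (Sf1 (Sf) sets flow on bond)
β2 stroke at J3  (1-jn J3 has f-setter on 5)
β3 stroke at J2  (C1 integral (e out))
β1 stroke at GY1  (common-e at J2 fixed by 3)
β4 stroke at I1  (J2 effort already set via bond 3)
β0 stroke at GY1  (GY GY1: same side as bond 1)
β6 stroke at J1  (J1: bond 0 brought flow, rest push out)

b0 stroke→GY1
b1 stroke→GY1
b2 stroke→J3
b3 stroke→J2
b4 stroke→I1
b5 stroke→Sf1
b6 stroke→J1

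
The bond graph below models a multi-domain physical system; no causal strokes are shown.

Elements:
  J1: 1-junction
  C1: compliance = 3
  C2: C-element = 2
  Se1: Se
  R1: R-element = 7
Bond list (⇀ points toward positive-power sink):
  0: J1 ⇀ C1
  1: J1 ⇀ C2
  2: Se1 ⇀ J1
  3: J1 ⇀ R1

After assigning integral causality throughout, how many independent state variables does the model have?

b2 →J1  (Se1 (Se) sets effort on bond)
b0 →J1  (C1 integral (e out))
b1 →J1  (C2 outputs effort q/C2)
b3 →R1  (J1: last free bond brings flow in)

2  (C1, C2 all integral)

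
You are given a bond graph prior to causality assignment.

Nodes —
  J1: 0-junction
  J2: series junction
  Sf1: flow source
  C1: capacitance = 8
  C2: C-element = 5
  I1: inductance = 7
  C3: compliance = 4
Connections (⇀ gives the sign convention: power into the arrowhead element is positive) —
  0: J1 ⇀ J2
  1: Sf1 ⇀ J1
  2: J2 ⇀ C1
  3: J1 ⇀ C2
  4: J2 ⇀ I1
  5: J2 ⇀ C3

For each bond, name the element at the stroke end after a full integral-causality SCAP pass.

b1 stroke→Sf1  (Sf1 fixes flow; stroke at Sf1)
b2 stroke→J2  (prefer integral on C1)
b3 stroke→J1  (C2 integral (e out))
b0 stroke→J2  (J1: bond 3 brought effort, rest push out)
b4 stroke→I1  (I1 integral (f out))
b5 stroke→J2  (J2: bond 4 brought flow, rest push out)

#0 stroke at J2
#1 stroke at Sf1
#2 stroke at J2
#3 stroke at J1
#4 stroke at I1
#5 stroke at J2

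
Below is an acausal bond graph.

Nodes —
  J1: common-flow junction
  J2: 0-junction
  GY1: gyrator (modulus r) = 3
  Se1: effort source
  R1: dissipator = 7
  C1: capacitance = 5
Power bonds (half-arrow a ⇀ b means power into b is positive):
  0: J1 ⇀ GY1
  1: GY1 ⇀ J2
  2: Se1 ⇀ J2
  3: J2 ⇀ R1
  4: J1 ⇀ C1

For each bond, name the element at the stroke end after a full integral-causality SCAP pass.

β0 stroke→GY1
β1 stroke→GY1
β2 stroke→J2
β3 stroke→R1
β4 stroke→J1

β2 →J2  (Se1: effort source, stroke at far end)
β1 →GY1  (J2: bond 2 brought effort, rest push out)
β3 →R1  (J2 effort already set via bond 2)
β0 →GY1  (GY1 both-in/both-out from 1)
β4 →J1  (J1 flow already set via bond 0)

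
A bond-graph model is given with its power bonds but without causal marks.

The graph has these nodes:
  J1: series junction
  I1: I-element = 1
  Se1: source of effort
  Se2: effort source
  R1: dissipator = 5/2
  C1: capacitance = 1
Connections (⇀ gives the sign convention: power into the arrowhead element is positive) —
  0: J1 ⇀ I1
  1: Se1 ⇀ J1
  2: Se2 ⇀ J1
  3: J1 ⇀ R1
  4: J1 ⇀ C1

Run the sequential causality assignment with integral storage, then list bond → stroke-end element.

bond 1 stroke at J1  (source Se1 imposes e)
bond 2 stroke at J1  (source Se2 imposes e)
bond 0 stroke at I1  (I1: I, integral causality)
bond 3 stroke at J1  (1-jn J1 has f-setter on 0)
bond 4 stroke at J1  (1-jn J1 has f-setter on 0)

b0 |I1
b1 |J1
b2 |J1
b3 |J1
b4 |J1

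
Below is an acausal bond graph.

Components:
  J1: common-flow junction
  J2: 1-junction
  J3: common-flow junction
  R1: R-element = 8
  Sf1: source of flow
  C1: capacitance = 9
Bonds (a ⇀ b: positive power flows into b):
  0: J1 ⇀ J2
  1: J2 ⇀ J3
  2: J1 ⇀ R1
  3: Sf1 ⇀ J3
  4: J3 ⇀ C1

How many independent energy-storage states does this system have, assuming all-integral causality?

1  (C1 all integral)

#3 stroke at Sf1  (Sf1 fixes flow; stroke at Sf1)
#1 stroke at J3  (common-f at J3 fixed by 3)
#4 stroke at J3  (J3: bond 3 brought flow, rest push out)
#0 stroke at J2  (J2 flow already set via bond 1)
#2 stroke at J1  (common-f at J1 fixed by 0)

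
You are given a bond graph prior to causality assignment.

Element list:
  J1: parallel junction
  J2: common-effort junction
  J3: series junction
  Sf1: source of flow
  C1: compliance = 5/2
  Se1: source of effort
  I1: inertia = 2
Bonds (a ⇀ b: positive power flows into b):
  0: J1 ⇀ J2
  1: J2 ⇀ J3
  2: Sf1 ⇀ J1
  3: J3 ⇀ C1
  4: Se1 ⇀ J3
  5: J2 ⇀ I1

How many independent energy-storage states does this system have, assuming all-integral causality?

2  (C1, I1 all integral)

β2 →Sf1  (Sf1 (Sf) sets flow on bond)
β4 →J3  (Se1: effort source, stroke at far end)
β0 →J1  (J1 needs exactly one e-in)
β3 →J3  (C1 integral (e out))
β1 →J2  (only one flow-in slot at J3)
β5 →I1  (0-jn J2 has e-setter on 1)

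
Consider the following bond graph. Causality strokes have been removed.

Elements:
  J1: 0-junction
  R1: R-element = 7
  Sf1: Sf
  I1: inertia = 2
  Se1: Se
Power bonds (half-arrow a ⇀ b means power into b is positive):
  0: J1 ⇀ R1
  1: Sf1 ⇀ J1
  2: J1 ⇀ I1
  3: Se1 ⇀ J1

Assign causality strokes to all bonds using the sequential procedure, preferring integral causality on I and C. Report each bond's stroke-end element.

b0 |R1
b1 |Sf1
b2 |I1
b3 |J1

#1 |Sf1  (Sf1: flow source, stroke at near end)
#3 |J1  (Se1 fixes effort; stroke away)
#0 |R1  (J1 effort already set via bond 3)
#2 |I1  (J1: bond 3 brought effort, rest push out)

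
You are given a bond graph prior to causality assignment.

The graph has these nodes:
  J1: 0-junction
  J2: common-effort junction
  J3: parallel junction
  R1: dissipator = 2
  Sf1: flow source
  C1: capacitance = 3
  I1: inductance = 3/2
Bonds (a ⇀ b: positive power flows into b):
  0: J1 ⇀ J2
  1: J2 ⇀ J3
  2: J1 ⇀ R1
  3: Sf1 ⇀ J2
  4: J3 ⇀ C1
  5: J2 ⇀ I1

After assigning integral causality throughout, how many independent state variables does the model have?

2  (C1, I1 all integral)

bond 3 stroke at Sf1  (source Sf1 imposes f)
bond 4 stroke at J3  (C1 outputs effort q/C1)
bond 1 stroke at J2  (J3: bond 4 brought effort, rest push out)
bond 0 stroke at J1  (0-jn J2 has e-setter on 1)
bond 5 stroke at I1  (0-jn J2 has e-setter on 1)
bond 2 stroke at R1  (J1 effort already set via bond 0)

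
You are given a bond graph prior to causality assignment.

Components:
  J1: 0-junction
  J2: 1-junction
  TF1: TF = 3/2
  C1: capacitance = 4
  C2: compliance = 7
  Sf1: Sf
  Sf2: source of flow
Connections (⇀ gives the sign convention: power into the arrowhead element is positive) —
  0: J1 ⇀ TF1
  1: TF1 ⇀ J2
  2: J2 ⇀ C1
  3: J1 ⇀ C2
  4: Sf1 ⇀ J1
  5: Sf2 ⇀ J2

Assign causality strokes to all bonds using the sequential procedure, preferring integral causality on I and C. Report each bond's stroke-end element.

#0 →TF1
#1 →J2
#2 →J2
#3 →J1
#4 →Sf1
#5 →Sf2

bond 4 |Sf1  (Sf1 fixes flow; stroke at Sf1)
bond 5 |Sf2  (Sf2 fixes flow; stroke at Sf2)
bond 1 |J2  (J2 flow already set via bond 5)
bond 2 |J2  (1-jn J2 has f-setter on 5)
bond 0 |TF1  (TF1: transformer flips bond 1)
bond 3 |J1  (only one effort-in slot at J1)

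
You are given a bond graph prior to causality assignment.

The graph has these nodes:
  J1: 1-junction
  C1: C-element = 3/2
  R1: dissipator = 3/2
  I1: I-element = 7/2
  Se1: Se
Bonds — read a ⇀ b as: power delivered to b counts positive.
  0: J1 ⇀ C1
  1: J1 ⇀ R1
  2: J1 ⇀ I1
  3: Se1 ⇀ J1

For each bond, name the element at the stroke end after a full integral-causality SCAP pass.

#0 |J1
#1 |J1
#2 |I1
#3 |J1

b3 stroke→J1  (Se1 (Se) sets effort on bond)
b0 stroke→J1  (C1: C, integral causality)
b2 stroke→I1  (I1 outputs flow p/I1)
b1 stroke→J1  (J1: bond 2 brought flow, rest push out)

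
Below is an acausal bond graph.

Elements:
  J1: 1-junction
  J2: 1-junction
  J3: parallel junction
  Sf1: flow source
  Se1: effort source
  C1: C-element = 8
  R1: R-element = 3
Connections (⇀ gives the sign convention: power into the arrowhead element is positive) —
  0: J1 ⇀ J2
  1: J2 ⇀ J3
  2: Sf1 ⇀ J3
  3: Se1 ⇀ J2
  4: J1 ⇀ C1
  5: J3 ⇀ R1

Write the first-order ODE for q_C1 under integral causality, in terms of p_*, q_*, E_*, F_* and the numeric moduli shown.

β2 stroke at Sf1  (Sf1 fixes flow; stroke at Sf1)
β3 stroke at J2  (Se1: effort source, stroke at far end)
β4 stroke at J1  (C1 integral (e out))
β0 stroke at J2  (J1: last free bond brings flow in)
β1 stroke at J3  (J2: last free bond brings flow in)
β5 stroke at R1  (common-e at J3 fixed by 1)

dq_C1/dt = E_Se1/3 - F_Sf1 - q_C1/24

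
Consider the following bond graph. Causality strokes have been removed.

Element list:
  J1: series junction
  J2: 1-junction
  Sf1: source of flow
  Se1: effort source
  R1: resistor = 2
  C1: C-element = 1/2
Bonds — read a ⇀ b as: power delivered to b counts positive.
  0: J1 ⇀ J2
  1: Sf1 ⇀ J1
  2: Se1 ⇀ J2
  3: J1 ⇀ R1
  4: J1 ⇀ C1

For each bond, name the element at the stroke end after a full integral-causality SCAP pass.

b1 stroke at Sf1  (Sf1 fixes flow; stroke at Sf1)
b2 stroke at J2  (source Se1 imposes e)
b0 stroke at J1  (common-f at J1 fixed by 1)
b3 stroke at J1  (J1 flow already set via bond 1)
b4 stroke at J1  (common-f at J1 fixed by 1)

β0 |J1
β1 |Sf1
β2 |J2
β3 |J1
β4 |J1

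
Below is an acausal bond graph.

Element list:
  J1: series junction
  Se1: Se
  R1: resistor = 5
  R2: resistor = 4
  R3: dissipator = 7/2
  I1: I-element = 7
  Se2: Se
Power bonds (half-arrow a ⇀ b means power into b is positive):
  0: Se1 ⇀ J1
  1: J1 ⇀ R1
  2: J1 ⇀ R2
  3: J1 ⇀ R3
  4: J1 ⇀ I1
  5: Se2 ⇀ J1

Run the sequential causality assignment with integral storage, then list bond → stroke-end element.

b0 |J1
b1 |J1
b2 |J1
b3 |J1
b4 |I1
b5 |J1

#0 stroke at J1  (Se1: effort source, stroke at far end)
#5 stroke at J1  (Se2 fixes effort; stroke away)
#4 stroke at I1  (prefer integral on I1)
#1 stroke at J1  (1-jn J1 has f-setter on 4)
#2 stroke at J1  (J1: bond 4 brought flow, rest push out)
#3 stroke at J1  (common-f at J1 fixed by 4)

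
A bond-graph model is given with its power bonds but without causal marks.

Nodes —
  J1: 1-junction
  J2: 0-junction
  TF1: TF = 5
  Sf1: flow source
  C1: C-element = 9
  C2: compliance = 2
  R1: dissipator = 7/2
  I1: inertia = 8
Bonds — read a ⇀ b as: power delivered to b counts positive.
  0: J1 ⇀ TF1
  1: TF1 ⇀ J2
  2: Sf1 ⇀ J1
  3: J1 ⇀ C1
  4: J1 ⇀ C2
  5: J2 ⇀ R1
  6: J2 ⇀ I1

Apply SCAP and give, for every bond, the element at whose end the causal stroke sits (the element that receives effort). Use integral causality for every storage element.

bond 2 →Sf1  (Sf1: flow source, stroke at near end)
bond 0 →J1  (J1 flow already set via bond 2)
bond 3 →J1  (1-jn J1 has f-setter on 2)
bond 4 →J1  (J1 flow already set via bond 2)
bond 1 →TF1  (through TF1, causality passes straight; one stroke at TF1)
bond 6 →I1  (I1 outputs flow p/I1)
bond 5 →J2  (J2: last free bond brings effort in)

b0 stroke at J1
b1 stroke at TF1
b2 stroke at Sf1
b3 stroke at J1
b4 stroke at J1
b5 stroke at J2
b6 stroke at I1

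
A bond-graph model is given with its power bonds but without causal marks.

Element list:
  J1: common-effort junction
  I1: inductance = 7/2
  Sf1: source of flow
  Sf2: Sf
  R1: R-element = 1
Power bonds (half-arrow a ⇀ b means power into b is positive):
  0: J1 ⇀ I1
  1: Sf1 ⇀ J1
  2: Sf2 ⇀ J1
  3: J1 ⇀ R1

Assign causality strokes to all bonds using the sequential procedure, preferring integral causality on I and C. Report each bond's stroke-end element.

bond 1 →Sf1  (Sf1: flow source, stroke at near end)
bond 2 →Sf2  (Sf2: flow source, stroke at near end)
bond 0 →I1  (prefer integral on I1)
bond 3 →J1  (closing 0-jn rule on J1)

β0 |I1
β1 |Sf1
β2 |Sf2
β3 |J1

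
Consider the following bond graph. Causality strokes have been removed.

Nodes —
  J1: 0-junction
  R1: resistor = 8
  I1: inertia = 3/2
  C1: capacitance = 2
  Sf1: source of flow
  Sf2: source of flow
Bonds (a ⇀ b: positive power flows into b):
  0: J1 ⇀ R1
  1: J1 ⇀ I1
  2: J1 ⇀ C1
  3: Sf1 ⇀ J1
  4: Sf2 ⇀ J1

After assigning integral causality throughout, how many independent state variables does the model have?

2  (C1, I1 all integral)

b3 →Sf1  (Sf1: flow source, stroke at near end)
b4 →Sf2  (Sf2 fixes flow; stroke at Sf2)
b1 →I1  (I1 integral (f out))
b2 →J1  (C1: C, integral causality)
b0 →R1  (J1 effort already set via bond 2)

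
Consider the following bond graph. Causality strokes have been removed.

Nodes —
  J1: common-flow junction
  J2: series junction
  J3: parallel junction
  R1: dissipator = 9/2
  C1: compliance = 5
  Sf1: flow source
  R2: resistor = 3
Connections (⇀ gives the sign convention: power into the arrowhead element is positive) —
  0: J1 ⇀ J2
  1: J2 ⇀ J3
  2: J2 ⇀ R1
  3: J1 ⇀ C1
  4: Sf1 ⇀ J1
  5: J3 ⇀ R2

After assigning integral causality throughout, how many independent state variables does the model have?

1  (C1 all integral)

bond 4 stroke→Sf1  (source Sf1 imposes f)
bond 0 stroke→J1  (common-f at J1 fixed by 4)
bond 3 stroke→J1  (J1: bond 4 brought flow, rest push out)
bond 1 stroke→J2  (common-f at J2 fixed by 0)
bond 2 stroke→J2  (J2: bond 0 brought flow, rest push out)
bond 5 stroke→J3  (J3: last free bond brings effort in)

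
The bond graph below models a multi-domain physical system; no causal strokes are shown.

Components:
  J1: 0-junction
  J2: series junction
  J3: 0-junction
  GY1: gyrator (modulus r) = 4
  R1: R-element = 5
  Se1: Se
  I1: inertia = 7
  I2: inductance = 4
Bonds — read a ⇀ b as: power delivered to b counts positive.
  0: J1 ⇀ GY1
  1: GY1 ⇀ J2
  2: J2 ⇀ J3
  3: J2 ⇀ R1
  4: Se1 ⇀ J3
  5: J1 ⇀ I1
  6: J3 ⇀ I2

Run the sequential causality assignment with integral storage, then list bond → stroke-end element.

#4 →J3  (Se1 (Se) sets effort on bond)
#2 →J2  (J3: bond 4 brought effort, rest push out)
#6 →I2  (J3: bond 4 brought effort, rest push out)
#5 →I1  (I1 outputs flow p/I1)
#0 →J1  (only one effort-in slot at J1)
#1 →J2  (GY1: gyrator matches bond 0)
#3 →R1  (closing 1-jn rule on J2)

b0 stroke at J1
b1 stroke at J2
b2 stroke at J2
b3 stroke at R1
b4 stroke at J3
b5 stroke at I1
b6 stroke at I2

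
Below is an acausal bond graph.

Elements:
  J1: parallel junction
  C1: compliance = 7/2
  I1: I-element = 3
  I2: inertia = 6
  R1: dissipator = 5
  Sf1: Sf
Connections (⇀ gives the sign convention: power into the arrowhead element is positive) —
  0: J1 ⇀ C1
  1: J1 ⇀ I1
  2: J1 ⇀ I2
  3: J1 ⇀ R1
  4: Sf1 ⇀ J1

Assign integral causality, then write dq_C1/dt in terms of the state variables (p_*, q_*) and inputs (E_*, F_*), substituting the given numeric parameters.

β4 stroke→Sf1  (source Sf1 imposes f)
β0 stroke→J1  (C1 integral (e out))
β1 stroke→I1  (J1: bond 0 brought effort, rest push out)
β2 stroke→I2  (J1 effort already set via bond 0)
β3 stroke→R1  (J1: bond 0 brought effort, rest push out)

dq_C1/dt = F_Sf1 - p_I1/3 - p_I2/6 - 2*q_C1/35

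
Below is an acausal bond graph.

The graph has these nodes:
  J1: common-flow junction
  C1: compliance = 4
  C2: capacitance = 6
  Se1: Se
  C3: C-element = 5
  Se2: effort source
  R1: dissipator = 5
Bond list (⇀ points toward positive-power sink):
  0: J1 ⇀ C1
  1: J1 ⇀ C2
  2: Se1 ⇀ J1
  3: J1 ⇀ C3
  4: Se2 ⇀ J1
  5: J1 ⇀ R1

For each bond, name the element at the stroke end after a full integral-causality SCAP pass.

β0 stroke→J1
β1 stroke→J1
β2 stroke→J1
β3 stroke→J1
β4 stroke→J1
β5 stroke→R1

β2 →J1  (Se1: effort source, stroke at far end)
β4 →J1  (Se2 (Se) sets effort on bond)
β0 →J1  (C1 outputs effort q/C1)
β1 →J1  (C2 integral (e out))
β3 →J1  (C3 integral (e out))
β5 →R1  (J1 needs exactly one f-in)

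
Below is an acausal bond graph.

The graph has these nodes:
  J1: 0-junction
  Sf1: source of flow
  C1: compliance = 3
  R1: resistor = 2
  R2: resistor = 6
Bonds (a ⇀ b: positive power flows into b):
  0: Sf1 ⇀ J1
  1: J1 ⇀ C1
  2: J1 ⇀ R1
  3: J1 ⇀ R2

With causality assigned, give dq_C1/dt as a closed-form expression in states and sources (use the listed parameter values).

dq_C1/dt = F_Sf1 - 2*q_C1/9

#0 stroke→Sf1  (Sf1 (Sf) sets flow on bond)
#1 stroke→J1  (C1 outputs effort q/C1)
#2 stroke→R1  (J1: bond 1 brought effort, rest push out)
#3 stroke→R2  (J1 effort already set via bond 1)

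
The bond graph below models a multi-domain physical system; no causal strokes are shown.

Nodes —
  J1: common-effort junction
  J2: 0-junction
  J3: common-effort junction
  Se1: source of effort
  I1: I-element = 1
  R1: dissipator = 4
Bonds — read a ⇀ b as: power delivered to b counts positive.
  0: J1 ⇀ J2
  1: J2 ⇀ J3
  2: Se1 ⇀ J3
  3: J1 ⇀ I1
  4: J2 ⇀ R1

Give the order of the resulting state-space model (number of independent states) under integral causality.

b2 stroke at J3  (Se1: effort source, stroke at far end)
b1 stroke at J2  (J3 effort already set via bond 2)
b0 stroke at J1  (common-e at J2 fixed by 1)
b4 stroke at R1  (J2 effort already set via bond 1)
b3 stroke at I1  (J1 effort already set via bond 0)

1  (I1 all integral)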